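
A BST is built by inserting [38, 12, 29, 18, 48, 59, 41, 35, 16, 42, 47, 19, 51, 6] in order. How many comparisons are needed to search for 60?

Search path for 60: 38 -> 48 -> 59
Found: False
Comparisons: 3


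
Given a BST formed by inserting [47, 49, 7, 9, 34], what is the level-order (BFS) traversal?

Tree insertion order: [47, 49, 7, 9, 34]
Tree (level-order array): [47, 7, 49, None, 9, None, None, None, 34]
BFS from the root, enqueuing left then right child of each popped node:
  queue [47] -> pop 47, enqueue [7, 49], visited so far: [47]
  queue [7, 49] -> pop 7, enqueue [9], visited so far: [47, 7]
  queue [49, 9] -> pop 49, enqueue [none], visited so far: [47, 7, 49]
  queue [9] -> pop 9, enqueue [34], visited so far: [47, 7, 49, 9]
  queue [34] -> pop 34, enqueue [none], visited so far: [47, 7, 49, 9, 34]
Result: [47, 7, 49, 9, 34]


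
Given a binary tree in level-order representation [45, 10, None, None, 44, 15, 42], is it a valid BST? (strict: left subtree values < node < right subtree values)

Level-order array: [45, 10, None, None, 44, 15, 42]
Validate using subtree bounds (lo, hi): at each node, require lo < value < hi,
then recurse left with hi=value and right with lo=value.
Preorder trace (stopping at first violation):
  at node 45 with bounds (-inf, +inf): OK
  at node 10 with bounds (-inf, 45): OK
  at node 44 with bounds (10, 45): OK
  at node 15 with bounds (10, 44): OK
  at node 42 with bounds (44, 45): VIOLATION
Node 42 violates its bound: not (44 < 42 < 45).
Result: Not a valid BST


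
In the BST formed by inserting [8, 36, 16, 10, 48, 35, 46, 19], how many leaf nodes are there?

Tree built from: [8, 36, 16, 10, 48, 35, 46, 19]
Tree (level-order array): [8, None, 36, 16, 48, 10, 35, 46, None, None, None, 19]
Rule: A leaf has 0 children.
Per-node child counts:
  node 8: 1 child(ren)
  node 36: 2 child(ren)
  node 16: 2 child(ren)
  node 10: 0 child(ren)
  node 35: 1 child(ren)
  node 19: 0 child(ren)
  node 48: 1 child(ren)
  node 46: 0 child(ren)
Matching nodes: [10, 19, 46]
Count of leaf nodes: 3


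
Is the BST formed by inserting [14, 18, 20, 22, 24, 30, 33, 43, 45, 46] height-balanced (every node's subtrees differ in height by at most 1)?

Tree (level-order array): [14, None, 18, None, 20, None, 22, None, 24, None, 30, None, 33, None, 43, None, 45, None, 46]
Definition: a tree is height-balanced if, at every node, |h(left) - h(right)| <= 1 (empty subtree has height -1).
Bottom-up per-node check:
  node 46: h_left=-1, h_right=-1, diff=0 [OK], height=0
  node 45: h_left=-1, h_right=0, diff=1 [OK], height=1
  node 43: h_left=-1, h_right=1, diff=2 [FAIL (|-1-1|=2 > 1)], height=2
  node 33: h_left=-1, h_right=2, diff=3 [FAIL (|-1-2|=3 > 1)], height=3
  node 30: h_left=-1, h_right=3, diff=4 [FAIL (|-1-3|=4 > 1)], height=4
  node 24: h_left=-1, h_right=4, diff=5 [FAIL (|-1-4|=5 > 1)], height=5
  node 22: h_left=-1, h_right=5, diff=6 [FAIL (|-1-5|=6 > 1)], height=6
  node 20: h_left=-1, h_right=6, diff=7 [FAIL (|-1-6|=7 > 1)], height=7
  node 18: h_left=-1, h_right=7, diff=8 [FAIL (|-1-7|=8 > 1)], height=8
  node 14: h_left=-1, h_right=8, diff=9 [FAIL (|-1-8|=9 > 1)], height=9
Node 43 violates the condition: |-1 - 1| = 2 > 1.
Result: Not balanced


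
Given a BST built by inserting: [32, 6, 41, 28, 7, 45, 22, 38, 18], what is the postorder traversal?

Tree insertion order: [32, 6, 41, 28, 7, 45, 22, 38, 18]
Tree (level-order array): [32, 6, 41, None, 28, 38, 45, 7, None, None, None, None, None, None, 22, 18]
Postorder traversal: [18, 22, 7, 28, 6, 38, 45, 41, 32]


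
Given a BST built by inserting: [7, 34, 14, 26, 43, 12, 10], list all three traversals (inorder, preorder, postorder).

Tree insertion order: [7, 34, 14, 26, 43, 12, 10]
Tree (level-order array): [7, None, 34, 14, 43, 12, 26, None, None, 10]
Inorder (L, root, R): [7, 10, 12, 14, 26, 34, 43]
Preorder (root, L, R): [7, 34, 14, 12, 10, 26, 43]
Postorder (L, R, root): [10, 12, 26, 14, 43, 34, 7]


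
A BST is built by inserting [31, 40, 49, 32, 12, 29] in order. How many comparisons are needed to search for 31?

Search path for 31: 31
Found: True
Comparisons: 1


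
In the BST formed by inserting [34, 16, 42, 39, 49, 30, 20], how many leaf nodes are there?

Tree built from: [34, 16, 42, 39, 49, 30, 20]
Tree (level-order array): [34, 16, 42, None, 30, 39, 49, 20]
Rule: A leaf has 0 children.
Per-node child counts:
  node 34: 2 child(ren)
  node 16: 1 child(ren)
  node 30: 1 child(ren)
  node 20: 0 child(ren)
  node 42: 2 child(ren)
  node 39: 0 child(ren)
  node 49: 0 child(ren)
Matching nodes: [20, 39, 49]
Count of leaf nodes: 3


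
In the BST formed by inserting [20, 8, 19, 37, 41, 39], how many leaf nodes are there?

Tree built from: [20, 8, 19, 37, 41, 39]
Tree (level-order array): [20, 8, 37, None, 19, None, 41, None, None, 39]
Rule: A leaf has 0 children.
Per-node child counts:
  node 20: 2 child(ren)
  node 8: 1 child(ren)
  node 19: 0 child(ren)
  node 37: 1 child(ren)
  node 41: 1 child(ren)
  node 39: 0 child(ren)
Matching nodes: [19, 39]
Count of leaf nodes: 2


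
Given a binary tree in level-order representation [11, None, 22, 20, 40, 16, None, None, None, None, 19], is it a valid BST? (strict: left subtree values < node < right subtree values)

Level-order array: [11, None, 22, 20, 40, 16, None, None, None, None, 19]
Validate using subtree bounds (lo, hi): at each node, require lo < value < hi,
then recurse left with hi=value and right with lo=value.
Preorder trace (stopping at first violation):
  at node 11 with bounds (-inf, +inf): OK
  at node 22 with bounds (11, +inf): OK
  at node 20 with bounds (11, 22): OK
  at node 16 with bounds (11, 20): OK
  at node 19 with bounds (16, 20): OK
  at node 40 with bounds (22, +inf): OK
No violation found at any node.
Result: Valid BST


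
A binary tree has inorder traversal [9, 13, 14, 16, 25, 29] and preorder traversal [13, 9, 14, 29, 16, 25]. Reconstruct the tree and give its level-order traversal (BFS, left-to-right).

Inorder:  [9, 13, 14, 16, 25, 29]
Preorder: [13, 9, 14, 29, 16, 25]
Algorithm: preorder visits root first, so consume preorder in order;
for each root, split the current inorder slice at that value into
left-subtree inorder and right-subtree inorder, then recurse.
Recursive splits:
  root=13; inorder splits into left=[9], right=[14, 16, 25, 29]
  root=9; inorder splits into left=[], right=[]
  root=14; inorder splits into left=[], right=[16, 25, 29]
  root=29; inorder splits into left=[16, 25], right=[]
  root=16; inorder splits into left=[], right=[25]
  root=25; inorder splits into left=[], right=[]
Reconstructed level-order: [13, 9, 14, 29, 16, 25]


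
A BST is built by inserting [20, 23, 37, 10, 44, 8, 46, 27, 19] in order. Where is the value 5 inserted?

Starting tree (level order): [20, 10, 23, 8, 19, None, 37, None, None, None, None, 27, 44, None, None, None, 46]
Insertion path: 20 -> 10 -> 8
Result: insert 5 as left child of 8
Final tree (level order): [20, 10, 23, 8, 19, None, 37, 5, None, None, None, 27, 44, None, None, None, None, None, 46]


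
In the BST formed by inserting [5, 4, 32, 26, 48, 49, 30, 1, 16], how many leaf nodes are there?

Tree built from: [5, 4, 32, 26, 48, 49, 30, 1, 16]
Tree (level-order array): [5, 4, 32, 1, None, 26, 48, None, None, 16, 30, None, 49]
Rule: A leaf has 0 children.
Per-node child counts:
  node 5: 2 child(ren)
  node 4: 1 child(ren)
  node 1: 0 child(ren)
  node 32: 2 child(ren)
  node 26: 2 child(ren)
  node 16: 0 child(ren)
  node 30: 0 child(ren)
  node 48: 1 child(ren)
  node 49: 0 child(ren)
Matching nodes: [1, 16, 30, 49]
Count of leaf nodes: 4


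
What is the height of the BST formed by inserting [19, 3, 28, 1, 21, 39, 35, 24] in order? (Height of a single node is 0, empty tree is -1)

Insertion order: [19, 3, 28, 1, 21, 39, 35, 24]
Tree (level-order array): [19, 3, 28, 1, None, 21, 39, None, None, None, 24, 35]
Compute height bottom-up (empty subtree = -1):
  height(1) = 1 + max(-1, -1) = 0
  height(3) = 1 + max(0, -1) = 1
  height(24) = 1 + max(-1, -1) = 0
  height(21) = 1 + max(-1, 0) = 1
  height(35) = 1 + max(-1, -1) = 0
  height(39) = 1 + max(0, -1) = 1
  height(28) = 1 + max(1, 1) = 2
  height(19) = 1 + max(1, 2) = 3
Height = 3


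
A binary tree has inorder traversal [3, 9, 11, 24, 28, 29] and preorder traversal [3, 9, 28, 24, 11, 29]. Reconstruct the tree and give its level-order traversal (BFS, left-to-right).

Inorder:  [3, 9, 11, 24, 28, 29]
Preorder: [3, 9, 28, 24, 11, 29]
Algorithm: preorder visits root first, so consume preorder in order;
for each root, split the current inorder slice at that value into
left-subtree inorder and right-subtree inorder, then recurse.
Recursive splits:
  root=3; inorder splits into left=[], right=[9, 11, 24, 28, 29]
  root=9; inorder splits into left=[], right=[11, 24, 28, 29]
  root=28; inorder splits into left=[11, 24], right=[29]
  root=24; inorder splits into left=[11], right=[]
  root=11; inorder splits into left=[], right=[]
  root=29; inorder splits into left=[], right=[]
Reconstructed level-order: [3, 9, 28, 24, 29, 11]


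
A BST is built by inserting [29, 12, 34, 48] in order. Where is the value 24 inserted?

Starting tree (level order): [29, 12, 34, None, None, None, 48]
Insertion path: 29 -> 12
Result: insert 24 as right child of 12
Final tree (level order): [29, 12, 34, None, 24, None, 48]


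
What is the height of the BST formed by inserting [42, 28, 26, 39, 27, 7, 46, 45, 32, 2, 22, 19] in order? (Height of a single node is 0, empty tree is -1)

Insertion order: [42, 28, 26, 39, 27, 7, 46, 45, 32, 2, 22, 19]
Tree (level-order array): [42, 28, 46, 26, 39, 45, None, 7, 27, 32, None, None, None, 2, 22, None, None, None, None, None, None, 19]
Compute height bottom-up (empty subtree = -1):
  height(2) = 1 + max(-1, -1) = 0
  height(19) = 1 + max(-1, -1) = 0
  height(22) = 1 + max(0, -1) = 1
  height(7) = 1 + max(0, 1) = 2
  height(27) = 1 + max(-1, -1) = 0
  height(26) = 1 + max(2, 0) = 3
  height(32) = 1 + max(-1, -1) = 0
  height(39) = 1 + max(0, -1) = 1
  height(28) = 1 + max(3, 1) = 4
  height(45) = 1 + max(-1, -1) = 0
  height(46) = 1 + max(0, -1) = 1
  height(42) = 1 + max(4, 1) = 5
Height = 5


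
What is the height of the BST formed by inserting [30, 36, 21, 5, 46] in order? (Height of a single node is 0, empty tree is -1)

Insertion order: [30, 36, 21, 5, 46]
Tree (level-order array): [30, 21, 36, 5, None, None, 46]
Compute height bottom-up (empty subtree = -1):
  height(5) = 1 + max(-1, -1) = 0
  height(21) = 1 + max(0, -1) = 1
  height(46) = 1 + max(-1, -1) = 0
  height(36) = 1 + max(-1, 0) = 1
  height(30) = 1 + max(1, 1) = 2
Height = 2


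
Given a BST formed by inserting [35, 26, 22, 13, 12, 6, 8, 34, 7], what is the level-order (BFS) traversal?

Tree insertion order: [35, 26, 22, 13, 12, 6, 8, 34, 7]
Tree (level-order array): [35, 26, None, 22, 34, 13, None, None, None, 12, None, 6, None, None, 8, 7]
BFS from the root, enqueuing left then right child of each popped node:
  queue [35] -> pop 35, enqueue [26], visited so far: [35]
  queue [26] -> pop 26, enqueue [22, 34], visited so far: [35, 26]
  queue [22, 34] -> pop 22, enqueue [13], visited so far: [35, 26, 22]
  queue [34, 13] -> pop 34, enqueue [none], visited so far: [35, 26, 22, 34]
  queue [13] -> pop 13, enqueue [12], visited so far: [35, 26, 22, 34, 13]
  queue [12] -> pop 12, enqueue [6], visited so far: [35, 26, 22, 34, 13, 12]
  queue [6] -> pop 6, enqueue [8], visited so far: [35, 26, 22, 34, 13, 12, 6]
  queue [8] -> pop 8, enqueue [7], visited so far: [35, 26, 22, 34, 13, 12, 6, 8]
  queue [7] -> pop 7, enqueue [none], visited so far: [35, 26, 22, 34, 13, 12, 6, 8, 7]
Result: [35, 26, 22, 34, 13, 12, 6, 8, 7]


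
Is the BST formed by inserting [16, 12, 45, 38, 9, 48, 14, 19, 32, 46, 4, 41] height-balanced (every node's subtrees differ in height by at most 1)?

Tree (level-order array): [16, 12, 45, 9, 14, 38, 48, 4, None, None, None, 19, 41, 46, None, None, None, None, 32]
Definition: a tree is height-balanced if, at every node, |h(left) - h(right)| <= 1 (empty subtree has height -1).
Bottom-up per-node check:
  node 4: h_left=-1, h_right=-1, diff=0 [OK], height=0
  node 9: h_left=0, h_right=-1, diff=1 [OK], height=1
  node 14: h_left=-1, h_right=-1, diff=0 [OK], height=0
  node 12: h_left=1, h_right=0, diff=1 [OK], height=2
  node 32: h_left=-1, h_right=-1, diff=0 [OK], height=0
  node 19: h_left=-1, h_right=0, diff=1 [OK], height=1
  node 41: h_left=-1, h_right=-1, diff=0 [OK], height=0
  node 38: h_left=1, h_right=0, diff=1 [OK], height=2
  node 46: h_left=-1, h_right=-1, diff=0 [OK], height=0
  node 48: h_left=0, h_right=-1, diff=1 [OK], height=1
  node 45: h_left=2, h_right=1, diff=1 [OK], height=3
  node 16: h_left=2, h_right=3, diff=1 [OK], height=4
All nodes satisfy the balance condition.
Result: Balanced


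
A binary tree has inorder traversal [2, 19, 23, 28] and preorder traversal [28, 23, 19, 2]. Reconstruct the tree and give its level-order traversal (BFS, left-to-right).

Inorder:  [2, 19, 23, 28]
Preorder: [28, 23, 19, 2]
Algorithm: preorder visits root first, so consume preorder in order;
for each root, split the current inorder slice at that value into
left-subtree inorder and right-subtree inorder, then recurse.
Recursive splits:
  root=28; inorder splits into left=[2, 19, 23], right=[]
  root=23; inorder splits into left=[2, 19], right=[]
  root=19; inorder splits into left=[2], right=[]
  root=2; inorder splits into left=[], right=[]
Reconstructed level-order: [28, 23, 19, 2]


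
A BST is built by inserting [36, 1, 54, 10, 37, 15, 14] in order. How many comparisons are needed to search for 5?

Search path for 5: 36 -> 1 -> 10
Found: False
Comparisons: 3


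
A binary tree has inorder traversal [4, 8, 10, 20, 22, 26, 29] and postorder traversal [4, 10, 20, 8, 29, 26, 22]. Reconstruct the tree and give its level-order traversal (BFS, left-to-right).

Inorder:   [4, 8, 10, 20, 22, 26, 29]
Postorder: [4, 10, 20, 8, 29, 26, 22]
Algorithm: postorder visits root last, so walk postorder right-to-left;
each value is the root of the current inorder slice — split it at that
value, recurse on the right subtree first, then the left.
Recursive splits:
  root=22; inorder splits into left=[4, 8, 10, 20], right=[26, 29]
  root=26; inorder splits into left=[], right=[29]
  root=29; inorder splits into left=[], right=[]
  root=8; inorder splits into left=[4], right=[10, 20]
  root=20; inorder splits into left=[10], right=[]
  root=10; inorder splits into left=[], right=[]
  root=4; inorder splits into left=[], right=[]
Reconstructed level-order: [22, 8, 26, 4, 20, 29, 10]


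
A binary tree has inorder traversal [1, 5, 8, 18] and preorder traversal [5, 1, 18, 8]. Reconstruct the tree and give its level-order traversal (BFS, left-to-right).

Inorder:  [1, 5, 8, 18]
Preorder: [5, 1, 18, 8]
Algorithm: preorder visits root first, so consume preorder in order;
for each root, split the current inorder slice at that value into
left-subtree inorder and right-subtree inorder, then recurse.
Recursive splits:
  root=5; inorder splits into left=[1], right=[8, 18]
  root=1; inorder splits into left=[], right=[]
  root=18; inorder splits into left=[8], right=[]
  root=8; inorder splits into left=[], right=[]
Reconstructed level-order: [5, 1, 18, 8]


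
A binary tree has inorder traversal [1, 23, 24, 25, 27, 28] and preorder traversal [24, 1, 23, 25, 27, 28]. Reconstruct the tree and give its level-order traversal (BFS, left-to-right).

Inorder:  [1, 23, 24, 25, 27, 28]
Preorder: [24, 1, 23, 25, 27, 28]
Algorithm: preorder visits root first, so consume preorder in order;
for each root, split the current inorder slice at that value into
left-subtree inorder and right-subtree inorder, then recurse.
Recursive splits:
  root=24; inorder splits into left=[1, 23], right=[25, 27, 28]
  root=1; inorder splits into left=[], right=[23]
  root=23; inorder splits into left=[], right=[]
  root=25; inorder splits into left=[], right=[27, 28]
  root=27; inorder splits into left=[], right=[28]
  root=28; inorder splits into left=[], right=[]
Reconstructed level-order: [24, 1, 25, 23, 27, 28]


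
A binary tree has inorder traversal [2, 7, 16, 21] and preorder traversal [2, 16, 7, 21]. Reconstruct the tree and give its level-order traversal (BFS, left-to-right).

Inorder:  [2, 7, 16, 21]
Preorder: [2, 16, 7, 21]
Algorithm: preorder visits root first, so consume preorder in order;
for each root, split the current inorder slice at that value into
left-subtree inorder and right-subtree inorder, then recurse.
Recursive splits:
  root=2; inorder splits into left=[], right=[7, 16, 21]
  root=16; inorder splits into left=[7], right=[21]
  root=7; inorder splits into left=[], right=[]
  root=21; inorder splits into left=[], right=[]
Reconstructed level-order: [2, 16, 7, 21]


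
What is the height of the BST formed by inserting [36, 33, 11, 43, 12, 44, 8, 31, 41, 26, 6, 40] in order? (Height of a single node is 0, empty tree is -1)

Insertion order: [36, 33, 11, 43, 12, 44, 8, 31, 41, 26, 6, 40]
Tree (level-order array): [36, 33, 43, 11, None, 41, 44, 8, 12, 40, None, None, None, 6, None, None, 31, None, None, None, None, 26]
Compute height bottom-up (empty subtree = -1):
  height(6) = 1 + max(-1, -1) = 0
  height(8) = 1 + max(0, -1) = 1
  height(26) = 1 + max(-1, -1) = 0
  height(31) = 1 + max(0, -1) = 1
  height(12) = 1 + max(-1, 1) = 2
  height(11) = 1 + max(1, 2) = 3
  height(33) = 1 + max(3, -1) = 4
  height(40) = 1 + max(-1, -1) = 0
  height(41) = 1 + max(0, -1) = 1
  height(44) = 1 + max(-1, -1) = 0
  height(43) = 1 + max(1, 0) = 2
  height(36) = 1 + max(4, 2) = 5
Height = 5


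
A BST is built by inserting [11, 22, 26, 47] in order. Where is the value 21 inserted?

Starting tree (level order): [11, None, 22, None, 26, None, 47]
Insertion path: 11 -> 22
Result: insert 21 as left child of 22
Final tree (level order): [11, None, 22, 21, 26, None, None, None, 47]


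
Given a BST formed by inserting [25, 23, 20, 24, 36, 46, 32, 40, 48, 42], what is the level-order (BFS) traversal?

Tree insertion order: [25, 23, 20, 24, 36, 46, 32, 40, 48, 42]
Tree (level-order array): [25, 23, 36, 20, 24, 32, 46, None, None, None, None, None, None, 40, 48, None, 42]
BFS from the root, enqueuing left then right child of each popped node:
  queue [25] -> pop 25, enqueue [23, 36], visited so far: [25]
  queue [23, 36] -> pop 23, enqueue [20, 24], visited so far: [25, 23]
  queue [36, 20, 24] -> pop 36, enqueue [32, 46], visited so far: [25, 23, 36]
  queue [20, 24, 32, 46] -> pop 20, enqueue [none], visited so far: [25, 23, 36, 20]
  queue [24, 32, 46] -> pop 24, enqueue [none], visited so far: [25, 23, 36, 20, 24]
  queue [32, 46] -> pop 32, enqueue [none], visited so far: [25, 23, 36, 20, 24, 32]
  queue [46] -> pop 46, enqueue [40, 48], visited so far: [25, 23, 36, 20, 24, 32, 46]
  queue [40, 48] -> pop 40, enqueue [42], visited so far: [25, 23, 36, 20, 24, 32, 46, 40]
  queue [48, 42] -> pop 48, enqueue [none], visited so far: [25, 23, 36, 20, 24, 32, 46, 40, 48]
  queue [42] -> pop 42, enqueue [none], visited so far: [25, 23, 36, 20, 24, 32, 46, 40, 48, 42]
Result: [25, 23, 36, 20, 24, 32, 46, 40, 48, 42]


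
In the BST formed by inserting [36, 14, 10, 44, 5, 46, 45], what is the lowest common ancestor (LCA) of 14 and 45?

Tree insertion order: [36, 14, 10, 44, 5, 46, 45]
Tree (level-order array): [36, 14, 44, 10, None, None, 46, 5, None, 45]
In a BST, the LCA of p=14, q=45 is the first node v on the
root-to-leaf path with p <= v <= q (go left if both < v, right if both > v).
Walk from root:
  at 36: 14 <= 36 <= 45, this is the LCA
LCA = 36


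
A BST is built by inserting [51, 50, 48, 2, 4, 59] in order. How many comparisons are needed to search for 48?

Search path for 48: 51 -> 50 -> 48
Found: True
Comparisons: 3


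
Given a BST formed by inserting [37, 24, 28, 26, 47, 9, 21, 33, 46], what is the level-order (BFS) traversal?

Tree insertion order: [37, 24, 28, 26, 47, 9, 21, 33, 46]
Tree (level-order array): [37, 24, 47, 9, 28, 46, None, None, 21, 26, 33]
BFS from the root, enqueuing left then right child of each popped node:
  queue [37] -> pop 37, enqueue [24, 47], visited so far: [37]
  queue [24, 47] -> pop 24, enqueue [9, 28], visited so far: [37, 24]
  queue [47, 9, 28] -> pop 47, enqueue [46], visited so far: [37, 24, 47]
  queue [9, 28, 46] -> pop 9, enqueue [21], visited so far: [37, 24, 47, 9]
  queue [28, 46, 21] -> pop 28, enqueue [26, 33], visited so far: [37, 24, 47, 9, 28]
  queue [46, 21, 26, 33] -> pop 46, enqueue [none], visited so far: [37, 24, 47, 9, 28, 46]
  queue [21, 26, 33] -> pop 21, enqueue [none], visited so far: [37, 24, 47, 9, 28, 46, 21]
  queue [26, 33] -> pop 26, enqueue [none], visited so far: [37, 24, 47, 9, 28, 46, 21, 26]
  queue [33] -> pop 33, enqueue [none], visited so far: [37, 24, 47, 9, 28, 46, 21, 26, 33]
Result: [37, 24, 47, 9, 28, 46, 21, 26, 33]


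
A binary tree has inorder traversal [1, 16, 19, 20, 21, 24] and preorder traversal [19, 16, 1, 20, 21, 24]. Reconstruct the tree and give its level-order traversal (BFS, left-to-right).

Inorder:  [1, 16, 19, 20, 21, 24]
Preorder: [19, 16, 1, 20, 21, 24]
Algorithm: preorder visits root first, so consume preorder in order;
for each root, split the current inorder slice at that value into
left-subtree inorder and right-subtree inorder, then recurse.
Recursive splits:
  root=19; inorder splits into left=[1, 16], right=[20, 21, 24]
  root=16; inorder splits into left=[1], right=[]
  root=1; inorder splits into left=[], right=[]
  root=20; inorder splits into left=[], right=[21, 24]
  root=21; inorder splits into left=[], right=[24]
  root=24; inorder splits into left=[], right=[]
Reconstructed level-order: [19, 16, 20, 1, 21, 24]


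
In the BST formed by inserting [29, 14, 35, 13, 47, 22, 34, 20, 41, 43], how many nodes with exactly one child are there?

Tree built from: [29, 14, 35, 13, 47, 22, 34, 20, 41, 43]
Tree (level-order array): [29, 14, 35, 13, 22, 34, 47, None, None, 20, None, None, None, 41, None, None, None, None, 43]
Rule: These are nodes with exactly 1 non-null child.
Per-node child counts:
  node 29: 2 child(ren)
  node 14: 2 child(ren)
  node 13: 0 child(ren)
  node 22: 1 child(ren)
  node 20: 0 child(ren)
  node 35: 2 child(ren)
  node 34: 0 child(ren)
  node 47: 1 child(ren)
  node 41: 1 child(ren)
  node 43: 0 child(ren)
Matching nodes: [22, 47, 41]
Count of nodes with exactly one child: 3


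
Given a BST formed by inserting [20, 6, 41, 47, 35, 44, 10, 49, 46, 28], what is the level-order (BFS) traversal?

Tree insertion order: [20, 6, 41, 47, 35, 44, 10, 49, 46, 28]
Tree (level-order array): [20, 6, 41, None, 10, 35, 47, None, None, 28, None, 44, 49, None, None, None, 46]
BFS from the root, enqueuing left then right child of each popped node:
  queue [20] -> pop 20, enqueue [6, 41], visited so far: [20]
  queue [6, 41] -> pop 6, enqueue [10], visited so far: [20, 6]
  queue [41, 10] -> pop 41, enqueue [35, 47], visited so far: [20, 6, 41]
  queue [10, 35, 47] -> pop 10, enqueue [none], visited so far: [20, 6, 41, 10]
  queue [35, 47] -> pop 35, enqueue [28], visited so far: [20, 6, 41, 10, 35]
  queue [47, 28] -> pop 47, enqueue [44, 49], visited so far: [20, 6, 41, 10, 35, 47]
  queue [28, 44, 49] -> pop 28, enqueue [none], visited so far: [20, 6, 41, 10, 35, 47, 28]
  queue [44, 49] -> pop 44, enqueue [46], visited so far: [20, 6, 41, 10, 35, 47, 28, 44]
  queue [49, 46] -> pop 49, enqueue [none], visited so far: [20, 6, 41, 10, 35, 47, 28, 44, 49]
  queue [46] -> pop 46, enqueue [none], visited so far: [20, 6, 41, 10, 35, 47, 28, 44, 49, 46]
Result: [20, 6, 41, 10, 35, 47, 28, 44, 49, 46]


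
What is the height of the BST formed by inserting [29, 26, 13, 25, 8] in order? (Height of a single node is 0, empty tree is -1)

Insertion order: [29, 26, 13, 25, 8]
Tree (level-order array): [29, 26, None, 13, None, 8, 25]
Compute height bottom-up (empty subtree = -1):
  height(8) = 1 + max(-1, -1) = 0
  height(25) = 1 + max(-1, -1) = 0
  height(13) = 1 + max(0, 0) = 1
  height(26) = 1 + max(1, -1) = 2
  height(29) = 1 + max(2, -1) = 3
Height = 3


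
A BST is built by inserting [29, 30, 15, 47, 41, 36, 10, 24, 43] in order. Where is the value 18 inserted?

Starting tree (level order): [29, 15, 30, 10, 24, None, 47, None, None, None, None, 41, None, 36, 43]
Insertion path: 29 -> 15 -> 24
Result: insert 18 as left child of 24
Final tree (level order): [29, 15, 30, 10, 24, None, 47, None, None, 18, None, 41, None, None, None, 36, 43]


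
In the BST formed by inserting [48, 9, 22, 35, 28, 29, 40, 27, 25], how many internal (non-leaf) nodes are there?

Tree built from: [48, 9, 22, 35, 28, 29, 40, 27, 25]
Tree (level-order array): [48, 9, None, None, 22, None, 35, 28, 40, 27, 29, None, None, 25]
Rule: An internal node has at least one child.
Per-node child counts:
  node 48: 1 child(ren)
  node 9: 1 child(ren)
  node 22: 1 child(ren)
  node 35: 2 child(ren)
  node 28: 2 child(ren)
  node 27: 1 child(ren)
  node 25: 0 child(ren)
  node 29: 0 child(ren)
  node 40: 0 child(ren)
Matching nodes: [48, 9, 22, 35, 28, 27]
Count of internal (non-leaf) nodes: 6


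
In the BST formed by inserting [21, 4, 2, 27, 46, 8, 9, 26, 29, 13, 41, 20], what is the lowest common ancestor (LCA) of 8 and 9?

Tree insertion order: [21, 4, 2, 27, 46, 8, 9, 26, 29, 13, 41, 20]
Tree (level-order array): [21, 4, 27, 2, 8, 26, 46, None, None, None, 9, None, None, 29, None, None, 13, None, 41, None, 20]
In a BST, the LCA of p=8, q=9 is the first node v on the
root-to-leaf path with p <= v <= q (go left if both < v, right if both > v).
Walk from root:
  at 21: both 8 and 9 < 21, go left
  at 4: both 8 and 9 > 4, go right
  at 8: 8 <= 8 <= 9, this is the LCA
LCA = 8


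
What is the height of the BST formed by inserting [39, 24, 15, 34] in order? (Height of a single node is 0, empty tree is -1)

Insertion order: [39, 24, 15, 34]
Tree (level-order array): [39, 24, None, 15, 34]
Compute height bottom-up (empty subtree = -1):
  height(15) = 1 + max(-1, -1) = 0
  height(34) = 1 + max(-1, -1) = 0
  height(24) = 1 + max(0, 0) = 1
  height(39) = 1 + max(1, -1) = 2
Height = 2


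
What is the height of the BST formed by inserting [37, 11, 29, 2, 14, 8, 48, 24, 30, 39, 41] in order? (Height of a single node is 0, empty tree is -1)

Insertion order: [37, 11, 29, 2, 14, 8, 48, 24, 30, 39, 41]
Tree (level-order array): [37, 11, 48, 2, 29, 39, None, None, 8, 14, 30, None, 41, None, None, None, 24]
Compute height bottom-up (empty subtree = -1):
  height(8) = 1 + max(-1, -1) = 0
  height(2) = 1 + max(-1, 0) = 1
  height(24) = 1 + max(-1, -1) = 0
  height(14) = 1 + max(-1, 0) = 1
  height(30) = 1 + max(-1, -1) = 0
  height(29) = 1 + max(1, 0) = 2
  height(11) = 1 + max(1, 2) = 3
  height(41) = 1 + max(-1, -1) = 0
  height(39) = 1 + max(-1, 0) = 1
  height(48) = 1 + max(1, -1) = 2
  height(37) = 1 + max(3, 2) = 4
Height = 4


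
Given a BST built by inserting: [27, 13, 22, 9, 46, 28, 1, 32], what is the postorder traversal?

Tree insertion order: [27, 13, 22, 9, 46, 28, 1, 32]
Tree (level-order array): [27, 13, 46, 9, 22, 28, None, 1, None, None, None, None, 32]
Postorder traversal: [1, 9, 22, 13, 32, 28, 46, 27]


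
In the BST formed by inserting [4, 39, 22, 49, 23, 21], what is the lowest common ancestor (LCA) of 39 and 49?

Tree insertion order: [4, 39, 22, 49, 23, 21]
Tree (level-order array): [4, None, 39, 22, 49, 21, 23]
In a BST, the LCA of p=39, q=49 is the first node v on the
root-to-leaf path with p <= v <= q (go left if both < v, right if both > v).
Walk from root:
  at 4: both 39 and 49 > 4, go right
  at 39: 39 <= 39 <= 49, this is the LCA
LCA = 39


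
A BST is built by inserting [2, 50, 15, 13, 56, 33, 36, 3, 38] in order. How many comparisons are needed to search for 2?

Search path for 2: 2
Found: True
Comparisons: 1


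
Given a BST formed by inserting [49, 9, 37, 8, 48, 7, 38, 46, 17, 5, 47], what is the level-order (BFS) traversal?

Tree insertion order: [49, 9, 37, 8, 48, 7, 38, 46, 17, 5, 47]
Tree (level-order array): [49, 9, None, 8, 37, 7, None, 17, 48, 5, None, None, None, 38, None, None, None, None, 46, None, 47]
BFS from the root, enqueuing left then right child of each popped node:
  queue [49] -> pop 49, enqueue [9], visited so far: [49]
  queue [9] -> pop 9, enqueue [8, 37], visited so far: [49, 9]
  queue [8, 37] -> pop 8, enqueue [7], visited so far: [49, 9, 8]
  queue [37, 7] -> pop 37, enqueue [17, 48], visited so far: [49, 9, 8, 37]
  queue [7, 17, 48] -> pop 7, enqueue [5], visited so far: [49, 9, 8, 37, 7]
  queue [17, 48, 5] -> pop 17, enqueue [none], visited so far: [49, 9, 8, 37, 7, 17]
  queue [48, 5] -> pop 48, enqueue [38], visited so far: [49, 9, 8, 37, 7, 17, 48]
  queue [5, 38] -> pop 5, enqueue [none], visited so far: [49, 9, 8, 37, 7, 17, 48, 5]
  queue [38] -> pop 38, enqueue [46], visited so far: [49, 9, 8, 37, 7, 17, 48, 5, 38]
  queue [46] -> pop 46, enqueue [47], visited so far: [49, 9, 8, 37, 7, 17, 48, 5, 38, 46]
  queue [47] -> pop 47, enqueue [none], visited so far: [49, 9, 8, 37, 7, 17, 48, 5, 38, 46, 47]
Result: [49, 9, 8, 37, 7, 17, 48, 5, 38, 46, 47]


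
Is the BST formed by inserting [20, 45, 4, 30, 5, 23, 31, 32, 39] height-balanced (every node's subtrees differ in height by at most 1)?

Tree (level-order array): [20, 4, 45, None, 5, 30, None, None, None, 23, 31, None, None, None, 32, None, 39]
Definition: a tree is height-balanced if, at every node, |h(left) - h(right)| <= 1 (empty subtree has height -1).
Bottom-up per-node check:
  node 5: h_left=-1, h_right=-1, diff=0 [OK], height=0
  node 4: h_left=-1, h_right=0, diff=1 [OK], height=1
  node 23: h_left=-1, h_right=-1, diff=0 [OK], height=0
  node 39: h_left=-1, h_right=-1, diff=0 [OK], height=0
  node 32: h_left=-1, h_right=0, diff=1 [OK], height=1
  node 31: h_left=-1, h_right=1, diff=2 [FAIL (|-1-1|=2 > 1)], height=2
  node 30: h_left=0, h_right=2, diff=2 [FAIL (|0-2|=2 > 1)], height=3
  node 45: h_left=3, h_right=-1, diff=4 [FAIL (|3--1|=4 > 1)], height=4
  node 20: h_left=1, h_right=4, diff=3 [FAIL (|1-4|=3 > 1)], height=5
Node 31 violates the condition: |-1 - 1| = 2 > 1.
Result: Not balanced


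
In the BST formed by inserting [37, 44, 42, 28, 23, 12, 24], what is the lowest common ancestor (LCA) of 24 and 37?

Tree insertion order: [37, 44, 42, 28, 23, 12, 24]
Tree (level-order array): [37, 28, 44, 23, None, 42, None, 12, 24]
In a BST, the LCA of p=24, q=37 is the first node v on the
root-to-leaf path with p <= v <= q (go left if both < v, right if both > v).
Walk from root:
  at 37: 24 <= 37 <= 37, this is the LCA
LCA = 37


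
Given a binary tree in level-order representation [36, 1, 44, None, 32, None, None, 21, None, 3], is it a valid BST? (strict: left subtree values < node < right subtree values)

Level-order array: [36, 1, 44, None, 32, None, None, 21, None, 3]
Validate using subtree bounds (lo, hi): at each node, require lo < value < hi,
then recurse left with hi=value and right with lo=value.
Preorder trace (stopping at first violation):
  at node 36 with bounds (-inf, +inf): OK
  at node 1 with bounds (-inf, 36): OK
  at node 32 with bounds (1, 36): OK
  at node 21 with bounds (1, 32): OK
  at node 3 with bounds (1, 21): OK
  at node 44 with bounds (36, +inf): OK
No violation found at any node.
Result: Valid BST


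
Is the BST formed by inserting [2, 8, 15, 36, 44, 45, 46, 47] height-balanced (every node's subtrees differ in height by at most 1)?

Tree (level-order array): [2, None, 8, None, 15, None, 36, None, 44, None, 45, None, 46, None, 47]
Definition: a tree is height-balanced if, at every node, |h(left) - h(right)| <= 1 (empty subtree has height -1).
Bottom-up per-node check:
  node 47: h_left=-1, h_right=-1, diff=0 [OK], height=0
  node 46: h_left=-1, h_right=0, diff=1 [OK], height=1
  node 45: h_left=-1, h_right=1, diff=2 [FAIL (|-1-1|=2 > 1)], height=2
  node 44: h_left=-1, h_right=2, diff=3 [FAIL (|-1-2|=3 > 1)], height=3
  node 36: h_left=-1, h_right=3, diff=4 [FAIL (|-1-3|=4 > 1)], height=4
  node 15: h_left=-1, h_right=4, diff=5 [FAIL (|-1-4|=5 > 1)], height=5
  node 8: h_left=-1, h_right=5, diff=6 [FAIL (|-1-5|=6 > 1)], height=6
  node 2: h_left=-1, h_right=6, diff=7 [FAIL (|-1-6|=7 > 1)], height=7
Node 45 violates the condition: |-1 - 1| = 2 > 1.
Result: Not balanced


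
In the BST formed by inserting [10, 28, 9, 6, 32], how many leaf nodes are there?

Tree built from: [10, 28, 9, 6, 32]
Tree (level-order array): [10, 9, 28, 6, None, None, 32]
Rule: A leaf has 0 children.
Per-node child counts:
  node 10: 2 child(ren)
  node 9: 1 child(ren)
  node 6: 0 child(ren)
  node 28: 1 child(ren)
  node 32: 0 child(ren)
Matching nodes: [6, 32]
Count of leaf nodes: 2


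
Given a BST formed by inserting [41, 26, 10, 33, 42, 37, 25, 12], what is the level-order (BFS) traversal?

Tree insertion order: [41, 26, 10, 33, 42, 37, 25, 12]
Tree (level-order array): [41, 26, 42, 10, 33, None, None, None, 25, None, 37, 12]
BFS from the root, enqueuing left then right child of each popped node:
  queue [41] -> pop 41, enqueue [26, 42], visited so far: [41]
  queue [26, 42] -> pop 26, enqueue [10, 33], visited so far: [41, 26]
  queue [42, 10, 33] -> pop 42, enqueue [none], visited so far: [41, 26, 42]
  queue [10, 33] -> pop 10, enqueue [25], visited so far: [41, 26, 42, 10]
  queue [33, 25] -> pop 33, enqueue [37], visited so far: [41, 26, 42, 10, 33]
  queue [25, 37] -> pop 25, enqueue [12], visited so far: [41, 26, 42, 10, 33, 25]
  queue [37, 12] -> pop 37, enqueue [none], visited so far: [41, 26, 42, 10, 33, 25, 37]
  queue [12] -> pop 12, enqueue [none], visited so far: [41, 26, 42, 10, 33, 25, 37, 12]
Result: [41, 26, 42, 10, 33, 25, 37, 12]


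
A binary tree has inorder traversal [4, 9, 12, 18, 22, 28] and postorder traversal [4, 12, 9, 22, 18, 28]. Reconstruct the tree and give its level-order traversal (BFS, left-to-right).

Inorder:   [4, 9, 12, 18, 22, 28]
Postorder: [4, 12, 9, 22, 18, 28]
Algorithm: postorder visits root last, so walk postorder right-to-left;
each value is the root of the current inorder slice — split it at that
value, recurse on the right subtree first, then the left.
Recursive splits:
  root=28; inorder splits into left=[4, 9, 12, 18, 22], right=[]
  root=18; inorder splits into left=[4, 9, 12], right=[22]
  root=22; inorder splits into left=[], right=[]
  root=9; inorder splits into left=[4], right=[12]
  root=12; inorder splits into left=[], right=[]
  root=4; inorder splits into left=[], right=[]
Reconstructed level-order: [28, 18, 9, 22, 4, 12]


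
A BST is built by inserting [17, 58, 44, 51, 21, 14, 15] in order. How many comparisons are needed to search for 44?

Search path for 44: 17 -> 58 -> 44
Found: True
Comparisons: 3


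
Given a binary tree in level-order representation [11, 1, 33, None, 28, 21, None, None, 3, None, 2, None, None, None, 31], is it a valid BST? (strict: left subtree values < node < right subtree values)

Level-order array: [11, 1, 33, None, 28, 21, None, None, 3, None, 2, None, None, None, 31]
Validate using subtree bounds (lo, hi): at each node, require lo < value < hi,
then recurse left with hi=value and right with lo=value.
Preorder trace (stopping at first violation):
  at node 11 with bounds (-inf, +inf): OK
  at node 1 with bounds (-inf, 11): OK
  at node 28 with bounds (1, 11): VIOLATION
Node 28 violates its bound: not (1 < 28 < 11).
Result: Not a valid BST


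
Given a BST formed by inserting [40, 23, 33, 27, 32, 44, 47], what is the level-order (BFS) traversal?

Tree insertion order: [40, 23, 33, 27, 32, 44, 47]
Tree (level-order array): [40, 23, 44, None, 33, None, 47, 27, None, None, None, None, 32]
BFS from the root, enqueuing left then right child of each popped node:
  queue [40] -> pop 40, enqueue [23, 44], visited so far: [40]
  queue [23, 44] -> pop 23, enqueue [33], visited so far: [40, 23]
  queue [44, 33] -> pop 44, enqueue [47], visited so far: [40, 23, 44]
  queue [33, 47] -> pop 33, enqueue [27], visited so far: [40, 23, 44, 33]
  queue [47, 27] -> pop 47, enqueue [none], visited so far: [40, 23, 44, 33, 47]
  queue [27] -> pop 27, enqueue [32], visited so far: [40, 23, 44, 33, 47, 27]
  queue [32] -> pop 32, enqueue [none], visited so far: [40, 23, 44, 33, 47, 27, 32]
Result: [40, 23, 44, 33, 47, 27, 32]


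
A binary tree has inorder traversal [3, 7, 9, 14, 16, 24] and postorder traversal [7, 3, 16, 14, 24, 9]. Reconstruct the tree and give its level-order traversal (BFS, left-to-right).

Inorder:   [3, 7, 9, 14, 16, 24]
Postorder: [7, 3, 16, 14, 24, 9]
Algorithm: postorder visits root last, so walk postorder right-to-left;
each value is the root of the current inorder slice — split it at that
value, recurse on the right subtree first, then the left.
Recursive splits:
  root=9; inorder splits into left=[3, 7], right=[14, 16, 24]
  root=24; inorder splits into left=[14, 16], right=[]
  root=14; inorder splits into left=[], right=[16]
  root=16; inorder splits into left=[], right=[]
  root=3; inorder splits into left=[], right=[7]
  root=7; inorder splits into left=[], right=[]
Reconstructed level-order: [9, 3, 24, 7, 14, 16]


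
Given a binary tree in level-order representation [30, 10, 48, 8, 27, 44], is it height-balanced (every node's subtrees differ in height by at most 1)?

Tree (level-order array): [30, 10, 48, 8, 27, 44]
Definition: a tree is height-balanced if, at every node, |h(left) - h(right)| <= 1 (empty subtree has height -1).
Bottom-up per-node check:
  node 8: h_left=-1, h_right=-1, diff=0 [OK], height=0
  node 27: h_left=-1, h_right=-1, diff=0 [OK], height=0
  node 10: h_left=0, h_right=0, diff=0 [OK], height=1
  node 44: h_left=-1, h_right=-1, diff=0 [OK], height=0
  node 48: h_left=0, h_right=-1, diff=1 [OK], height=1
  node 30: h_left=1, h_right=1, diff=0 [OK], height=2
All nodes satisfy the balance condition.
Result: Balanced


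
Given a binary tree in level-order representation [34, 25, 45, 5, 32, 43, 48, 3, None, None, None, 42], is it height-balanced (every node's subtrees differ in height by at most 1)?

Tree (level-order array): [34, 25, 45, 5, 32, 43, 48, 3, None, None, None, 42]
Definition: a tree is height-balanced if, at every node, |h(left) - h(right)| <= 1 (empty subtree has height -1).
Bottom-up per-node check:
  node 3: h_left=-1, h_right=-1, diff=0 [OK], height=0
  node 5: h_left=0, h_right=-1, diff=1 [OK], height=1
  node 32: h_left=-1, h_right=-1, diff=0 [OK], height=0
  node 25: h_left=1, h_right=0, diff=1 [OK], height=2
  node 42: h_left=-1, h_right=-1, diff=0 [OK], height=0
  node 43: h_left=0, h_right=-1, diff=1 [OK], height=1
  node 48: h_left=-1, h_right=-1, diff=0 [OK], height=0
  node 45: h_left=1, h_right=0, diff=1 [OK], height=2
  node 34: h_left=2, h_right=2, diff=0 [OK], height=3
All nodes satisfy the balance condition.
Result: Balanced


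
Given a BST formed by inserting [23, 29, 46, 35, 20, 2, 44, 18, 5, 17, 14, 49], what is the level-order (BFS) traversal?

Tree insertion order: [23, 29, 46, 35, 20, 2, 44, 18, 5, 17, 14, 49]
Tree (level-order array): [23, 20, 29, 2, None, None, 46, None, 18, 35, 49, 5, None, None, 44, None, None, None, 17, None, None, 14]
BFS from the root, enqueuing left then right child of each popped node:
  queue [23] -> pop 23, enqueue [20, 29], visited so far: [23]
  queue [20, 29] -> pop 20, enqueue [2], visited so far: [23, 20]
  queue [29, 2] -> pop 29, enqueue [46], visited so far: [23, 20, 29]
  queue [2, 46] -> pop 2, enqueue [18], visited so far: [23, 20, 29, 2]
  queue [46, 18] -> pop 46, enqueue [35, 49], visited so far: [23, 20, 29, 2, 46]
  queue [18, 35, 49] -> pop 18, enqueue [5], visited so far: [23, 20, 29, 2, 46, 18]
  queue [35, 49, 5] -> pop 35, enqueue [44], visited so far: [23, 20, 29, 2, 46, 18, 35]
  queue [49, 5, 44] -> pop 49, enqueue [none], visited so far: [23, 20, 29, 2, 46, 18, 35, 49]
  queue [5, 44] -> pop 5, enqueue [17], visited so far: [23, 20, 29, 2, 46, 18, 35, 49, 5]
  queue [44, 17] -> pop 44, enqueue [none], visited so far: [23, 20, 29, 2, 46, 18, 35, 49, 5, 44]
  queue [17] -> pop 17, enqueue [14], visited so far: [23, 20, 29, 2, 46, 18, 35, 49, 5, 44, 17]
  queue [14] -> pop 14, enqueue [none], visited so far: [23, 20, 29, 2, 46, 18, 35, 49, 5, 44, 17, 14]
Result: [23, 20, 29, 2, 46, 18, 35, 49, 5, 44, 17, 14]
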